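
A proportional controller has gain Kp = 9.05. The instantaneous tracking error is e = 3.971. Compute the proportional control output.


u_P = Kp * e = 9.05 * 3.971 = 35.9376

35.9376


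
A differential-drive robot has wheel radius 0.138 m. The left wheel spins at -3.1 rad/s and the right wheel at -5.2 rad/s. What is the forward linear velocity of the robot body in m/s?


v = r*(wR + wL)/2 = 0.138*(-5.2 + -3.1)/2 = -0.5727

-0.5727 m/s


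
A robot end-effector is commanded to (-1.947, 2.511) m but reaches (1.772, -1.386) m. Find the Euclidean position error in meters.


dx = 1.772 - (-1.947) = 3.7190, dy = -1.386 - (2.511) = -3.8970
err = sqrt(13.830961 + 15.186609) = 5.3868

5.3868 m


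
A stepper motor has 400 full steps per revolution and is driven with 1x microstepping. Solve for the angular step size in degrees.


step = 360/(400*1) = 360/400 = 0.9000

0.9000 degrees


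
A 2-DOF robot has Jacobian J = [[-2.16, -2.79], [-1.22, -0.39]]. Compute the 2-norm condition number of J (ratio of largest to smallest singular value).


JJ^T eigenvalues: trace(JJ^T) = 14.0902, det(JJ^T) = det(J)^2 = 6.56076996
s_max^2 = (14.0902 + sqrt(172.29065620))/2 = 13.60807677
s_min^2 = (14.0902 - sqrt(172.29065620))/2 = 0.48212323
kappa = s_max/s_min = sqrt(13.60807677/0.48212323) = 5.3127

5.3127


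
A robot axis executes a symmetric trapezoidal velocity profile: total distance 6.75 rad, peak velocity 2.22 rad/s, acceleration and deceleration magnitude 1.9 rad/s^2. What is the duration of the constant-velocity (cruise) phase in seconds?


t_acc = v/a = 1.168421 s, d_acc = v^2/(2a) = 1.296947 rad each
d_cruise = 6.75 - 2*1.296947 = 4.156106 rad
t_cruise = d_cruise/v = 4.156106/2.22 = 1.8721

1.8721 s


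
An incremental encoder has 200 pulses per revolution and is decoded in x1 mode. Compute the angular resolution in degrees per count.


resolution = 360 / (PPR * 1) = 360 / 200 = 1.8000

1.8000 degrees


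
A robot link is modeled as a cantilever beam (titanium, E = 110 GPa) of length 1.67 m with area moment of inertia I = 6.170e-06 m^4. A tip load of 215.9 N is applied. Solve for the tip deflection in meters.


delta = F*L^3/(3*E*I) = 215.9*1.67^3/(3*1.100e+11*6.170e-06)
      = 1005.5462617/2036100 = 4.9386e-04

4.9386e-04 m


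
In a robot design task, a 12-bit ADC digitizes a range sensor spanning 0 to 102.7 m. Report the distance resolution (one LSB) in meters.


res = range / 2^n = 102.7/2^12 = 102.7/4096 = 0.0251

0.0251 m


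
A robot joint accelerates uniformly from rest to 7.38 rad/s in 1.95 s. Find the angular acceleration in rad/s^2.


alpha = delta_omega / t = 7.38 / 1.95 = 3.7846

3.7846 rad/s^2


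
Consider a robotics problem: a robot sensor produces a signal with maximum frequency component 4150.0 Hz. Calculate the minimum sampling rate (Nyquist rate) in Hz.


f_s,min = 2*f_max = 2*4150.0 = 8300.0000

8300.0000 Hz


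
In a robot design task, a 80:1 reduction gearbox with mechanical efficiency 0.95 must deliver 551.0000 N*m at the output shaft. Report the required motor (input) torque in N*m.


tau_in = tau_out / (N * eta) = 551.0000 / (80 * 0.95) = 7.2500

7.2500 N*m


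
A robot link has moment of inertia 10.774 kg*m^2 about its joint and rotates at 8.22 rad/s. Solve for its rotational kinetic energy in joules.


KE = (1/2)*I*omega^2 = 0.5*10.774*8.22^2 = 363.9910

363.9910 J


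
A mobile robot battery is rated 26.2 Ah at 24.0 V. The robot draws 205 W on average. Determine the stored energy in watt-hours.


E = capacity * V = 26.2*24.0 = 628.8000

628.8000 Wh


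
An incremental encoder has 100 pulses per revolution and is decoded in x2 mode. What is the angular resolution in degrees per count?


resolution = 360 / (PPR * 2) = 360 / 200 = 1.8000

1.8000 degrees


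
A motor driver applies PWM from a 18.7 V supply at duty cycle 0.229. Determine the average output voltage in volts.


V_avg = V_supply * D = 18.7*0.229 = 4.2823

4.2823 V


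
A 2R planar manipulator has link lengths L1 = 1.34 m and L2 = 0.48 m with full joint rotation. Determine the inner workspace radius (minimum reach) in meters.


r_min = |L1 - L2| = |1.34 - 0.48| = 0.8600

0.8600 m


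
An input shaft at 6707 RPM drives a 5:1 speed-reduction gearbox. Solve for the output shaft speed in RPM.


omega_out = omega_in / N = 6707 / 5 = 1341.4000

1341.4000 RPM


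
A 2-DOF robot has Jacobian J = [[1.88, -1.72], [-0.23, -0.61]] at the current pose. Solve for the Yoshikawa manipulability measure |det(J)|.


det(J) = 1.88*-0.61 - (-1.72)*(-0.23) = -1.5424
|det(J)| = 1.5424

1.5424


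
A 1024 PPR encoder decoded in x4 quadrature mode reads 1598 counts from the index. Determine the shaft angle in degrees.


angle = counts * 360 / (PPR*4) = 1598 * 360 / 4096 = 140.4492

140.4492 degrees


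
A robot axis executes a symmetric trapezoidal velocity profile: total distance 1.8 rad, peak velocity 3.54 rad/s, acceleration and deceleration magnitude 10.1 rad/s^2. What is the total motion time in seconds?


t_acc = v/a = 3.54/10.1 = 0.350495 s
d_acc = v^2/(2a) = 0.620376 rad (each ramp)
d_cruise = 1.8 - 2*0.620376 = 0.559248 rad
t_cruise = 0.559248/3.54 = 0.157980 s
t_total = 2*0.350495 + 0.157980 = 0.8590

0.8590 s


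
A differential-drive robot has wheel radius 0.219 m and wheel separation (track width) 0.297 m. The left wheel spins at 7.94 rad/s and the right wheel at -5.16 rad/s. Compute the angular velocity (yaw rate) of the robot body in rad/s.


omega = r*(wR - wL)/L = 0.219*(-5.16 - (7.94))/0.297 = -9.6596

-9.6596 rad/s


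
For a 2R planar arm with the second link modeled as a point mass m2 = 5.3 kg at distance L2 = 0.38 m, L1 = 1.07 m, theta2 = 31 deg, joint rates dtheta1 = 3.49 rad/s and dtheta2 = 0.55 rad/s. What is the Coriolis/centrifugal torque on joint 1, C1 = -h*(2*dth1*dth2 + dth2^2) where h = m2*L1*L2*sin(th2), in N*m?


h = m2*L1*L2*sin(th2) = 5.3*1.07*0.38*sin(31 deg) = 1.109897
C1 = -h*(2*3.49*0.55 + 0.55^2) = -1.109897*4.1415 = -4.5966

-4.5966 N*m


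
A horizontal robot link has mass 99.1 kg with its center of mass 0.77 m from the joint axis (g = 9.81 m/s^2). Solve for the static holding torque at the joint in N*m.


tau = m*g*L = 99.1 * 9.81 * 0.77 = 748.5717

748.5717 N*m


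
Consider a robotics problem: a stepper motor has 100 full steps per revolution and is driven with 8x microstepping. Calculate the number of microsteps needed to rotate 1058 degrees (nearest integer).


step_size = 360/(100*8) = 360/800 = 0.450000 deg
n = 1058/(360/800) = 1058*800/360 = 2351.1111 -> 2351

2351 steps


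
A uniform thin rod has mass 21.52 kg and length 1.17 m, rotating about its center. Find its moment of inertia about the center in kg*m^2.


I = (1/12)*m*L^2 = (1/12)*21.52*1.17^2 = 2.4549

2.4549 kg*m^2


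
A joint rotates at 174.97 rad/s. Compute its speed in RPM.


RPM = 174.97 * 60/(2*pi) = 1670.8404

1670.8404 RPM


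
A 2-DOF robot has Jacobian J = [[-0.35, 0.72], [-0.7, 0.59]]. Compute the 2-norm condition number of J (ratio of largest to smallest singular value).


JJ^T eigenvalues: trace(JJ^T) = 1.4790, det(JJ^T) = det(J)^2 = 0.08850625
s_max^2 = (1.4790 + sqrt(1.83341600))/2 = 1.41651846
s_min^2 = (1.4790 - sqrt(1.83341600))/2 = 0.06248154
kappa = s_max/s_min = sqrt(1.41651846/0.06248154) = 4.7614

4.7614


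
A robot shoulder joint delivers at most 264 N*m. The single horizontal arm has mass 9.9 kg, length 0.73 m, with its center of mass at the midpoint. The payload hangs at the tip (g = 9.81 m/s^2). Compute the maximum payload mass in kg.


tau_arm = m_arm*g*(L/2) = 9.9*9.81*0.73/2 = 35.4484 N*m
tau_payload = tau_max - tau_arm = 264 - 35.4484 = 228.5516
m_payload = tau_payload / (g*L) = 228.5516 / (9.81*0.73) = 31.9148

31.9148 kg


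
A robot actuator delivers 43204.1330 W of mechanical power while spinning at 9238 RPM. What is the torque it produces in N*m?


omega = 9238 * 2*pi/60 = 967.401098 rad/s
tau = P / omega = 43204.1330 / 967.401098 = 44.6600

44.6600 N*m


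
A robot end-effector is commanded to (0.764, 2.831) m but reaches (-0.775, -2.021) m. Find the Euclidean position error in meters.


dx = -0.775 - (0.764) = -1.5390, dy = -2.021 - (2.831) = -4.8520
err = sqrt(2.368521 + 23.541904) = 5.0902

5.0902 m


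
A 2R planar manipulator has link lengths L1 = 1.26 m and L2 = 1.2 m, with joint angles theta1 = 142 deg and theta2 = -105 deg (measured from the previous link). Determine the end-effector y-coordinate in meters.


y = L1*sin(th1) + L2*sin(th1+th2) = 1.26*sin(142 deg) + 1.2*sin(37 deg) = 1.4979

1.4979 m


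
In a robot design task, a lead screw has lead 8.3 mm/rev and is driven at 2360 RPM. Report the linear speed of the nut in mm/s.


v = lead * (RPM/60) = 8.3*2360/60 = 326.4667

326.4667 mm/s


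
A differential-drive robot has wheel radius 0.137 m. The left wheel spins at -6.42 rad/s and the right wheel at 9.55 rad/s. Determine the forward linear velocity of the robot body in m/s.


v = r*(wR + wL)/2 = 0.137*(9.55 + -6.42)/2 = 0.2144

0.2144 m/s


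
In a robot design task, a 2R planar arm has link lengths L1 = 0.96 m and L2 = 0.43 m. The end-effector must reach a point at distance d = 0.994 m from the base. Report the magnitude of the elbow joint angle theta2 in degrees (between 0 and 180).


cos(th2) = (d^2 - L1^2 - L2^2)/(2*L1*L2) = (0.994^2 - 0.96^2 - 0.43^2)/(2*0.96*0.43) = -0.14348837
th2 = acos(-0.14348837) = 98.2498 deg

98.2498 degrees


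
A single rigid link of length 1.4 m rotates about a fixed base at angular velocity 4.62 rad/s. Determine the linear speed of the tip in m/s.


v = L*omega = 1.4 * 4.62 = 6.4680

6.4680 m/s


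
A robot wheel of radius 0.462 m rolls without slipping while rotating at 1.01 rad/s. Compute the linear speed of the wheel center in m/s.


v = omega * r = 1.01 * 0.462 = 0.4666

0.4666 m/s


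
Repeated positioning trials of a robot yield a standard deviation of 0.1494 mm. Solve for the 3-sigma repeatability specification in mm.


repeatability = 3*sigma = 3*0.1494 = 0.4482

0.4482 mm


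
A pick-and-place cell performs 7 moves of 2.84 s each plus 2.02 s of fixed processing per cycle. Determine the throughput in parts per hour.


T_cycle = 7*2.84 + 2.02 = 21.9000 s
rate = 3600/T = 164.3836

164.3836 parts/hour


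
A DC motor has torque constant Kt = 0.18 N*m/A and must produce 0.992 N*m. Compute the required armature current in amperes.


I = tau / Kt = 0.992/0.18 = 5.5111

5.5111 A


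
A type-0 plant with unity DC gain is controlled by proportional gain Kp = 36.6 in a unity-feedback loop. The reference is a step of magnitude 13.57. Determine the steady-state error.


e_ss = R/(1 + Kp) = 13.57/(1 + 36.6) = 13.57/37.6000 = 0.3609

0.3609


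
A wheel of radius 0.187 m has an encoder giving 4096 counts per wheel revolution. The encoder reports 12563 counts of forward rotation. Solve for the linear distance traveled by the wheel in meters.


revs = 12563/4096 = 3.067139
d = revs * 2*pi*r = 3.067139 * 2*pi*0.187 = 3.6038

3.6038 m


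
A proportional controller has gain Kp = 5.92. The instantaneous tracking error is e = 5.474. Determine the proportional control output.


u_P = Kp * e = 5.92 * 5.474 = 32.4061

32.4061


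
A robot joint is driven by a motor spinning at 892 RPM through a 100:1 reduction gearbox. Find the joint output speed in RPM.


omega_joint = omega_motor / N = 892 / 100 = 8.9200

8.9200 RPM


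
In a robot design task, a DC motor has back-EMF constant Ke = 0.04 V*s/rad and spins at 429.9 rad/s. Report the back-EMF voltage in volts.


V_emf = Ke * omega = 0.04*429.9 = 17.1960

17.1960 V


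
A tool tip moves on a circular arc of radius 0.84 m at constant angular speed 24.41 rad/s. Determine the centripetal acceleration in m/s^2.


a_c = omega^2 * r = 24.41^2 * 0.84 = 500.5124

500.5124 m/s^2


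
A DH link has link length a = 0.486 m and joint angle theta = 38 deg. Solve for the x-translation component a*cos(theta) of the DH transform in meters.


a*cos(theta) = 0.486*cos(38 deg) = 0.3830

0.3830 m


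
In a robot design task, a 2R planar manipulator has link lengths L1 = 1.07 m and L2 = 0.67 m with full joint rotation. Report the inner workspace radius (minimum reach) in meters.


r_min = |L1 - L2| = |1.07 - 0.67| = 0.4000

0.4000 m


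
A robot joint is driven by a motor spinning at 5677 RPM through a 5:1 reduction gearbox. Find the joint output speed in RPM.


omega_joint = omega_motor / N = 5677 / 5 = 1135.4000

1135.4000 RPM


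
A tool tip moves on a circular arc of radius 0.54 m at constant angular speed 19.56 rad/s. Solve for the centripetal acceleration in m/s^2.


a_c = omega^2 * r = 19.56^2 * 0.54 = 206.6005

206.6005 m/s^2


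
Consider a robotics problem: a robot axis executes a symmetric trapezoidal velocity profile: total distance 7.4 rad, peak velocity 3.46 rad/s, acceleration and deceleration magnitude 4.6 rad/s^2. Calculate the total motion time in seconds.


t_acc = v/a = 3.46/4.6 = 0.752174 s
d_acc = v^2/(2a) = 1.301261 rad (each ramp)
d_cruise = 7.4 - 2*1.301261 = 4.797478 rad
t_cruise = 4.797478/3.46 = 1.386554 s
t_total = 2*0.752174 + 1.386554 = 2.8909

2.8909 s


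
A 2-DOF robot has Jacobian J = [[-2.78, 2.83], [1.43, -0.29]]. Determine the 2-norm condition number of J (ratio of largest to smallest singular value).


JJ^T eigenvalues: trace(JJ^T) = 17.8663, det(JJ^T) = det(J)^2 = 10.50213649
s_max^2 = (17.8663 + sqrt(277.19612973))/2 = 17.25775404
s_min^2 = (17.8663 - sqrt(277.19612973))/2 = 0.60854596
kappa = s_max/s_min = sqrt(17.25775404/0.60854596) = 5.3253

5.3253


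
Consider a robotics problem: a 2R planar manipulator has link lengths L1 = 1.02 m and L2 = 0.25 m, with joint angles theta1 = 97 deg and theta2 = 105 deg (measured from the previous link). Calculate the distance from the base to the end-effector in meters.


x = L1*cos(th1) + L2*cos(th1+th2) = -0.356103
y = L1*sin(th1) + L2*sin(th1+th2) = 0.918745
d = sqrt(x^2 + y^2) = sqrt(0.126809 + 0.844092) = 0.9853

0.9853 m


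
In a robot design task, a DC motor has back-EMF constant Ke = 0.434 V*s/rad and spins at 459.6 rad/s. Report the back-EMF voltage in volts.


V_emf = Ke * omega = 0.434*459.6 = 199.4664

199.4664 V


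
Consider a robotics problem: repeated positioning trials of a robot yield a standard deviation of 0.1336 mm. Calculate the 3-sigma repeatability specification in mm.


repeatability = 3*sigma = 3*0.1336 = 0.4008

0.4008 mm


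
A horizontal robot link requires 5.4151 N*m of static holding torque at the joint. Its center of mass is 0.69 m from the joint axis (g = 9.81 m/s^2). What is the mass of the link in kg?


m = tau / (g*L) = 5.4151 / (9.81 * 0.69) = 0.8000

0.8000 kg


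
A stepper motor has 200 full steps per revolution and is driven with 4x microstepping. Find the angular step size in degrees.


step = 360/(200*4) = 360/800 = 0.4500

0.4500 degrees


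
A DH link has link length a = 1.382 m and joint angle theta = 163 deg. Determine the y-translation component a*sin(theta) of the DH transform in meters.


a*sin(theta) = 1.382*sin(163 deg) = 0.4041

0.4041 m


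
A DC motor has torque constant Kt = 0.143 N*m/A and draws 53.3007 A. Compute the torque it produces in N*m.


tau = Kt * I = 0.143*53.3007 = 7.6220

7.6220 N*m


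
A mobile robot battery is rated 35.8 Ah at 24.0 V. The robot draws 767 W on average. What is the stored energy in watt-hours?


E = capacity * V = 35.8*24.0 = 859.2000

859.2000 Wh


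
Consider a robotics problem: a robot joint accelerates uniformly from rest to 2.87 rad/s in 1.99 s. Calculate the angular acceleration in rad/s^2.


alpha = delta_omega / t = 2.87 / 1.99 = 1.4422

1.4422 rad/s^2


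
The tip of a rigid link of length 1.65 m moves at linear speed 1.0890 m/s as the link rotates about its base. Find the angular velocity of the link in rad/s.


omega = v / L = 1.0890 / 1.65 = 0.6600

0.6600 rad/s


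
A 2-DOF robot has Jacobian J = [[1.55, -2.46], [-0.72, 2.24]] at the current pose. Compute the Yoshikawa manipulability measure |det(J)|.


det(J) = 1.55*2.24 - (-2.46)*(-0.72) = 1.7008
|det(J)| = 1.7008

1.7008


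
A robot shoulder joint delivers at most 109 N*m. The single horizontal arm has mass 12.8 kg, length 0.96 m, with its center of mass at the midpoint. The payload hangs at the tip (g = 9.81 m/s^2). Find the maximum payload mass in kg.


tau_arm = m_arm*g*(L/2) = 12.8*9.81*0.96/2 = 60.2726 N*m
tau_payload = tau_max - tau_arm = 109 - 60.2726 = 48.7274
m_payload = tau_payload / (g*L) = 48.7274 / (9.81*0.96) = 5.1741

5.1741 kg


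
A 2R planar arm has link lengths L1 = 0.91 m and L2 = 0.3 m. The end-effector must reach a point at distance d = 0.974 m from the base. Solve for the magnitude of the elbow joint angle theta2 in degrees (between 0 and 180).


cos(th2) = (d^2 - L1^2 - L2^2)/(2*L1*L2) = (0.974^2 - 0.91^2 - 0.3^2)/(2*0.91*0.3) = 0.05600000
th2 = acos(0.05600000) = 86.7898 deg

86.7898 degrees


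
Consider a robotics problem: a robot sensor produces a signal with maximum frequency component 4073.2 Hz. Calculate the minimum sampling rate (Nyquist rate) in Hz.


f_s,min = 2*f_max = 2*4073.2 = 8146.4000

8146.4000 Hz


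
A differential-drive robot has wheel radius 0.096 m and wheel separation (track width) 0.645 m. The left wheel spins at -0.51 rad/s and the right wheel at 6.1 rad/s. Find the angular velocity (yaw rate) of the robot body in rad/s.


omega = r*(wR - wL)/L = 0.096*(6.1 - (-0.51))/0.645 = 0.9838

0.9838 rad/s


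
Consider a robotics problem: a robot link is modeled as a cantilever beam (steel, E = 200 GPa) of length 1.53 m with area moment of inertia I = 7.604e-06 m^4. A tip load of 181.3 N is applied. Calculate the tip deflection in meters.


delta = F*L^3/(3*E*I) = 181.3*1.53^3/(3*2.000e+11*7.604e-06)
      = 649.3399101/4562400 = 1.4232e-04

1.4232e-04 m


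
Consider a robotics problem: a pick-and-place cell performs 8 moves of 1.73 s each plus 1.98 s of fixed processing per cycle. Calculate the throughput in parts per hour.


T_cycle = 8*1.73 + 1.98 = 15.8200 s
rate = 3600/T = 227.5601

227.5601 parts/hour


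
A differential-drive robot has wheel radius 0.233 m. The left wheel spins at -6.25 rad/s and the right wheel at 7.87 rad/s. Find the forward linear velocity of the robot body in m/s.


v = r*(wR + wL)/2 = 0.233*(7.87 + -6.25)/2 = 0.1887

0.1887 m/s


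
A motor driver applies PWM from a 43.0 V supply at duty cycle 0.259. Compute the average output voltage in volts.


V_avg = V_supply * D = 43.0*0.259 = 11.1370

11.1370 V


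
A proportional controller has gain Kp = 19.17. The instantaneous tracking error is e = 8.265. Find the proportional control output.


u_P = Kp * e = 19.17 * 8.265 = 158.4401

158.4401


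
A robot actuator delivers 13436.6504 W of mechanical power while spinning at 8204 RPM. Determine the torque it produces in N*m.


omega = 8204 * 2*pi/60 = 859.120871 rad/s
tau = P / omega = 13436.6504 / 859.120871 = 15.6400

15.6400 N*m


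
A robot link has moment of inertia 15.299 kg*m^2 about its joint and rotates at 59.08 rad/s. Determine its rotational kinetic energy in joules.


KE = (1/2)*I*omega^2 = 0.5*15.299*59.08^2 = 26700.1697

26700.1697 J


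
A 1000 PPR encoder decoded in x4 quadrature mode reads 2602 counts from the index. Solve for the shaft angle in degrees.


angle = counts * 360 / (PPR*4) = 2602 * 360 / 4000 = 234.1800

234.1800 degrees


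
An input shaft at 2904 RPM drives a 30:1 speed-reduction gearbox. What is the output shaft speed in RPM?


omega_out = omega_in / N = 2904 / 30 = 96.8000

96.8000 RPM


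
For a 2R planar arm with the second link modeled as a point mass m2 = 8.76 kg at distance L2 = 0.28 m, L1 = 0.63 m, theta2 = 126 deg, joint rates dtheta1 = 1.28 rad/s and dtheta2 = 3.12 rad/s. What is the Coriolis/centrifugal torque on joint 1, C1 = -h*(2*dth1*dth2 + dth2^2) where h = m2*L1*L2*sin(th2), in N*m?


h = m2*L1*L2*sin(th2) = 8.76*0.63*0.28*sin(126 deg) = 1.250145
C1 = -h*(2*1.28*3.12 + 3.12^2) = -1.250145*17.7216 = -22.1546

-22.1546 N*m


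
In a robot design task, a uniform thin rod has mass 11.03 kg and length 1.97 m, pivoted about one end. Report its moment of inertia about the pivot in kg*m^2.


I = (1/3)*m*L^2 = (1/3)*11.03*1.97^2 = 14.2688

14.2688 kg*m^2


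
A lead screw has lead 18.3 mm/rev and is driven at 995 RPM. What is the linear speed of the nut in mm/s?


v = lead * (RPM/60) = 18.3*995/60 = 303.4750

303.4750 mm/s


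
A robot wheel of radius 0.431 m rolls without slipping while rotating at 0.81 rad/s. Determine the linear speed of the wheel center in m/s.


v = omega * r = 0.81 * 0.431 = 0.3491

0.3491 m/s


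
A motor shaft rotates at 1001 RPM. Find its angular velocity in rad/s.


omega = 1001 * 2*pi/60 = 104.8245

104.8245 rad/s


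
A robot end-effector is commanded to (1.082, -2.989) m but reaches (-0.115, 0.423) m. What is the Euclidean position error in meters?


dx = -0.115 - (1.082) = -1.1970, dy = 0.423 - (-2.989) = 3.4120
err = sqrt(1.432809 + 11.641744) = 3.6159

3.6159 m


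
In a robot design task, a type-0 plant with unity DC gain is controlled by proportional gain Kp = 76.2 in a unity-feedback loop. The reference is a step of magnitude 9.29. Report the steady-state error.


e_ss = R/(1 + Kp) = 9.29/(1 + 76.2) = 9.29/77.2000 = 0.1203

0.1203


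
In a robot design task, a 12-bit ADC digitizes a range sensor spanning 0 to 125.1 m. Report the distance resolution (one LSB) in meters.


res = range / 2^n = 125.1/2^12 = 125.1/4096 = 0.0305

0.0305 m


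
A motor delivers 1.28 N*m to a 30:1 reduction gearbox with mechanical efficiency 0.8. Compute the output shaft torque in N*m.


tau_out = tau_in * N * eta = 1.28 * 30 * 0.8 = 30.7200

30.7200 N*m


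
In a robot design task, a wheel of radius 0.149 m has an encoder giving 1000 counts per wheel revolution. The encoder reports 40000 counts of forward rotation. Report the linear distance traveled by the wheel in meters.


revs = 40000/1000 = 40.000000
d = revs * 2*pi*r = 40.000000 * 2*pi*0.149 = 37.4478

37.4478 m


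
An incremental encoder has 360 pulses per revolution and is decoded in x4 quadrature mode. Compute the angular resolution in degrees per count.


resolution = 360 / (PPR * 4) = 360 / 1440 = 0.2500

0.2500 degrees


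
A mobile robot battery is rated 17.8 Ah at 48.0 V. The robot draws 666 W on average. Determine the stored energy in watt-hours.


E = capacity * V = 17.8*48.0 = 854.4000

854.4000 Wh


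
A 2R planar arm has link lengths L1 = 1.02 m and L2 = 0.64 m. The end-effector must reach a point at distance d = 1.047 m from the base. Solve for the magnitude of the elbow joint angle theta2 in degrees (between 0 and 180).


cos(th2) = (d^2 - L1^2 - L2^2)/(2*L1*L2) = (1.047^2 - 1.02^2 - 0.64^2)/(2*1.02*0.64) = -0.27097963
th2 = acos(-0.27097963) = 105.7226 deg

105.7226 degrees


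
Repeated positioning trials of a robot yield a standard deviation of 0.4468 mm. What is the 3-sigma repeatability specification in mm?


repeatability = 3*sigma = 3*0.4468 = 1.3404

1.3404 mm


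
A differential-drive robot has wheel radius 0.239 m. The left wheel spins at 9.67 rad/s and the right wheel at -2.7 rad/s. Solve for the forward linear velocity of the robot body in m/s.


v = r*(wR + wL)/2 = 0.239*(-2.7 + 9.67)/2 = 0.8329

0.8329 m/s


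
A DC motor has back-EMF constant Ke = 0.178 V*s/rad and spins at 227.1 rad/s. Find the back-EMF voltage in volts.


V_emf = Ke * omega = 0.178*227.1 = 40.4238

40.4238 V


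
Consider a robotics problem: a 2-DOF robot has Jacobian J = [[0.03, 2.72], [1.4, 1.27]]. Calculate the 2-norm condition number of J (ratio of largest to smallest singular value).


JJ^T eigenvalues: trace(JJ^T) = 10.9722, det(JJ^T) = det(J)^2 = 14.21214601
s_max^2 = (10.9722 + sqrt(63.54058880))/2 = 9.47171754
s_min^2 = (10.9722 - sqrt(63.54058880))/2 = 1.50048246
kappa = s_max/s_min = sqrt(9.47171754/1.50048246) = 2.5125

2.5125


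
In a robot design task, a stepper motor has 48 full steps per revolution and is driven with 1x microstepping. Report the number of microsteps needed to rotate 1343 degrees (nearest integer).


step_size = 360/(48*1) = 360/48 = 7.500000 deg
n = 1343/(360/48) = 1343*48/360 = 179.0667 -> 179

179 steps


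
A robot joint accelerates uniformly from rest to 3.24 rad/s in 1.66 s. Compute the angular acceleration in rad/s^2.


alpha = delta_omega / t = 3.24 / 1.66 = 1.9518

1.9518 rad/s^2


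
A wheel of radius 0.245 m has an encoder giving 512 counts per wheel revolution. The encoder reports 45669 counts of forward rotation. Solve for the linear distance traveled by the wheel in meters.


revs = 45669/512 = 89.197266
d = revs * 2*pi*r = 89.197266 * 2*pi*0.245 = 137.3085

137.3085 m


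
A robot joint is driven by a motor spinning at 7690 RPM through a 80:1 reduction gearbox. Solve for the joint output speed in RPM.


omega_joint = omega_motor / N = 7690 / 80 = 96.1250

96.1250 RPM


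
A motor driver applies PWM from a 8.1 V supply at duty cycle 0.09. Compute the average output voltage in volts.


V_avg = V_supply * D = 8.1*0.09 = 0.7290

0.7290 V


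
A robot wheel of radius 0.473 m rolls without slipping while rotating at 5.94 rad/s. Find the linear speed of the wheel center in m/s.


v = omega * r = 5.94 * 0.473 = 2.8096

2.8096 m/s


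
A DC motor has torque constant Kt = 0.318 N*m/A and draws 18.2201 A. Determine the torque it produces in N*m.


tau = Kt * I = 0.318*18.2201 = 5.7940

5.7940 N*m


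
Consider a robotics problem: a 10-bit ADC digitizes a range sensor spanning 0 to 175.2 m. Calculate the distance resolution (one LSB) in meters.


res = range / 2^n = 175.2/2^10 = 175.2/1024 = 0.1711

0.1711 m


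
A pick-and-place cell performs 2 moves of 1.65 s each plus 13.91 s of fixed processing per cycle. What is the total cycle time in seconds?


T = 2*1.65 + 13.91 = 17.2100

17.2100 s


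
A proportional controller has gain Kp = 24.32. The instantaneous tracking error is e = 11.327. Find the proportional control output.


u_P = Kp * e = 24.32 * 11.327 = 275.4726

275.4726


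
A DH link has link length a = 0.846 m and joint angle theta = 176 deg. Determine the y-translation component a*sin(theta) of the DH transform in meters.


a*sin(theta) = 0.846*sin(176 deg) = 0.0590

0.0590 m


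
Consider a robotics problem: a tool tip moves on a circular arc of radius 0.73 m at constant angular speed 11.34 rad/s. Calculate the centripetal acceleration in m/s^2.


a_c = omega^2 * r = 11.34^2 * 0.73 = 93.8748

93.8748 m/s^2


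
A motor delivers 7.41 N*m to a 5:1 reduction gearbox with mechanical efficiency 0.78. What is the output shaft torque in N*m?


tau_out = tau_in * N * eta = 7.41 * 5 * 0.78 = 28.8990

28.8990 N*m


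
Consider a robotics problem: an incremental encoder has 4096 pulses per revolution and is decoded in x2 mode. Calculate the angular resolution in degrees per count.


resolution = 360 / (PPR * 2) = 360 / 8192 = 0.0439

0.0439 degrees


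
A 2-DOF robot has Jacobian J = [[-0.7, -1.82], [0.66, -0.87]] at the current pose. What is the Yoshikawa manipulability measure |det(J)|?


det(J) = -0.7*-0.87 - (-1.82)*(0.66) = 1.8102
|det(J)| = 1.8102

1.8102


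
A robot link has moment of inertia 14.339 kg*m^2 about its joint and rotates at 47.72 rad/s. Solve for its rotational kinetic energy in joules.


KE = (1/2)*I*omega^2 = 0.5*14.339*47.72^2 = 16326.3739

16326.3739 J


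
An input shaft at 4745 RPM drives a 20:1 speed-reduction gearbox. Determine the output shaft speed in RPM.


omega_out = omega_in / N = 4745 / 20 = 237.2500

237.2500 RPM


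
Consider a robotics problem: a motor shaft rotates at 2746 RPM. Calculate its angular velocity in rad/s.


omega = 2746 * 2*pi/60 = 287.5604

287.5604 rad/s


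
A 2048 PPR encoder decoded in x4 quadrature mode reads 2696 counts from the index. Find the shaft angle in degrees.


angle = counts * 360 / (PPR*4) = 2696 * 360 / 8192 = 118.4766

118.4766 degrees


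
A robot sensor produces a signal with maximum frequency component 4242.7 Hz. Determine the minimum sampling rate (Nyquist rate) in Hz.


f_s,min = 2*f_max = 2*4242.7 = 8485.4000

8485.4000 Hz


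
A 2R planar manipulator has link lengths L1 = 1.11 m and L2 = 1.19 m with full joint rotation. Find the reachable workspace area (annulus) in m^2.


r_max = L1 + L2 = 2.3000, r_min = |L1 - L2| = 0.0800
A = pi*(r_max^2 - r_min^2) = pi*(5.2900 - 0.0064) = 16.5989

16.5989 m^2


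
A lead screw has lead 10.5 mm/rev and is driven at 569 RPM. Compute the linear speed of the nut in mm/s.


v = lead * (RPM/60) = 10.5*569/60 = 99.5750

99.5750 mm/s


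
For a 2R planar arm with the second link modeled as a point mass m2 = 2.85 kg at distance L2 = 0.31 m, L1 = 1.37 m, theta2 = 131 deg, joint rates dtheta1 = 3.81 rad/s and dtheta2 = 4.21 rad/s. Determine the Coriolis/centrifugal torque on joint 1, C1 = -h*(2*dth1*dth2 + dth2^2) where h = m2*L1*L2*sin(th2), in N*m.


h = m2*L1*L2*sin(th2) = 2.85*1.37*0.31*sin(131 deg) = 0.913497
C1 = -h*(2*3.81*4.21 + 4.21^2) = -0.913497*49.8043 = -45.4961

-45.4961 N*m


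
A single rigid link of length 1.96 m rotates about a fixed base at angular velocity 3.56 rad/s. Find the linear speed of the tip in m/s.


v = L*omega = 1.96 * 3.56 = 6.9776

6.9776 m/s


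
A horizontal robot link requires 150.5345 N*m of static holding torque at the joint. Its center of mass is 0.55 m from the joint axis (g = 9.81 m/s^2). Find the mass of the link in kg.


m = tau / (g*L) = 150.5345 / (9.81 * 0.55) = 27.9000

27.9000 kg


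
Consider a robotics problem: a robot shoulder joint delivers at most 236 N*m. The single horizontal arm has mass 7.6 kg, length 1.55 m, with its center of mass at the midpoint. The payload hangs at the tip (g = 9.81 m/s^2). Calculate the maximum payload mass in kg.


tau_arm = m_arm*g*(L/2) = 7.6*9.81*1.55/2 = 57.7809 N*m
tau_payload = tau_max - tau_arm = 236 - 57.7809 = 178.2191
m_payload = tau_payload / (g*L) = 178.2191 / (9.81*1.55) = 11.7207

11.7207 kg


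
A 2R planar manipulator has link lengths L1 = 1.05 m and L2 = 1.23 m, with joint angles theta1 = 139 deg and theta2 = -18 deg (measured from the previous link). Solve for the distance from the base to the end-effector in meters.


x = L1*cos(th1) + L2*cos(th1+th2) = -1.425942
y = L1*sin(th1) + L2*sin(th1+th2) = 1.743178
d = sqrt(x^2 + y^2) = sqrt(2.033311 + 3.038670) = 2.2521

2.2521 m


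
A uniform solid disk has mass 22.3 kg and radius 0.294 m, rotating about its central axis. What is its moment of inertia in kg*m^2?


I = (1/2)*m*R^2 = 0.5*22.3*0.294^2 = 0.9638

0.9638 kg*m^2


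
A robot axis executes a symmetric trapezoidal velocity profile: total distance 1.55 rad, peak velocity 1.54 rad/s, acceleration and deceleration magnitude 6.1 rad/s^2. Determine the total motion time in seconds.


t_acc = v/a = 1.54/6.1 = 0.252459 s
d_acc = v^2/(2a) = 0.194393 rad (each ramp)
d_cruise = 1.55 - 2*0.194393 = 1.161214 rad
t_cruise = 1.161214/1.54 = 0.754035 s
t_total = 2*0.252459 + 0.754035 = 1.2590

1.2590 s


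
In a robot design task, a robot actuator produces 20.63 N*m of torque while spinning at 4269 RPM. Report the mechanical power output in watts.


omega = 4269 * 2*pi/60 = 447.048635 rad/s
P = tau * omega = 20.63 * 447.048635 = 9222.6133

9222.6133 W


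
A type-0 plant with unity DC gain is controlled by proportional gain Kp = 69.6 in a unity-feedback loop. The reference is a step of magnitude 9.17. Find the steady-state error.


e_ss = R/(1 + Kp) = 9.17/(1 + 69.6) = 9.17/70.6000 = 0.1299

0.1299


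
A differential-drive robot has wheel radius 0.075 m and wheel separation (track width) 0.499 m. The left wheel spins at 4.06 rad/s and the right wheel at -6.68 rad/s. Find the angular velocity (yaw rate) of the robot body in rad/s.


omega = r*(wR - wL)/L = 0.075*(-6.68 - (4.06))/0.499 = -1.6142

-1.6142 rad/s


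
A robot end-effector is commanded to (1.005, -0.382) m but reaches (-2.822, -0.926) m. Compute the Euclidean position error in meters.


dx = -2.822 - (1.005) = -3.8270, dy = -0.926 - (-0.382) = -0.5440
err = sqrt(14.645929 + 0.295936) = 3.8655

3.8655 m


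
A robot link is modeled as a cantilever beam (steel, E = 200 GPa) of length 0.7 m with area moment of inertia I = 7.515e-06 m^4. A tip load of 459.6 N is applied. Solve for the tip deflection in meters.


delta = F*L^3/(3*E*I) = 459.6*0.7^3/(3*2.000e+11*7.515e-06)
      = 157.6428/4509000 = 3.4962e-05

3.4962e-05 m


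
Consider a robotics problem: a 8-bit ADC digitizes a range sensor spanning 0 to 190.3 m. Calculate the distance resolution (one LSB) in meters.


res = range / 2^n = 190.3/2^8 = 190.3/256 = 0.7434

0.7434 m


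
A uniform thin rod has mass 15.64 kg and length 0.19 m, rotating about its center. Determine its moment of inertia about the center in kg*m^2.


I = (1/12)*m*L^2 = (1/12)*15.64*0.19^2 = 0.0471

0.0471 kg*m^2


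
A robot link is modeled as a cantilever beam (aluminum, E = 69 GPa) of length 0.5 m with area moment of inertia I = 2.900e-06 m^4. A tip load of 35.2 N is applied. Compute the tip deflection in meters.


delta = F*L^3/(3*E*I) = 35.2*0.5^3/(3*6.900e+10*2.900e-06)
      = 4.4/600300 = 7.3297e-06

7.3297e-06 m


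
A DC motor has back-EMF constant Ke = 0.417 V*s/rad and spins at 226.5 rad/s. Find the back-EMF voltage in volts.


V_emf = Ke * omega = 0.417*226.5 = 94.4505

94.4505 V


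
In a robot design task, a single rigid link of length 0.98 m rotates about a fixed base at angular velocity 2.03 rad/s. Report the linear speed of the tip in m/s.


v = L*omega = 0.98 * 2.03 = 1.9894

1.9894 m/s


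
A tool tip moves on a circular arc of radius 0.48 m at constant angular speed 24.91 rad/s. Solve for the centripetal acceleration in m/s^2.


a_c = omega^2 * r = 24.91^2 * 0.48 = 297.8439

297.8439 m/s^2


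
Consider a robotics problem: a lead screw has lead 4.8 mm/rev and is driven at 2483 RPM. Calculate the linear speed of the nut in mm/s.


v = lead * (RPM/60) = 4.8*2483/60 = 198.6400

198.6400 mm/s


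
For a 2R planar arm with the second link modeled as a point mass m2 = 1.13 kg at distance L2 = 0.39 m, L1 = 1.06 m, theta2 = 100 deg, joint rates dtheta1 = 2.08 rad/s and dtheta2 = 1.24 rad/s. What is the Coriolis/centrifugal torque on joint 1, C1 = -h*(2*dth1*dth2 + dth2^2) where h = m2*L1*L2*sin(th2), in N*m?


h = m2*L1*L2*sin(th2) = 1.13*1.06*0.39*sin(100 deg) = 0.460045
C1 = -h*(2*2.08*1.24 + 1.24^2) = -0.460045*6.6960 = -3.0805

-3.0805 N*m


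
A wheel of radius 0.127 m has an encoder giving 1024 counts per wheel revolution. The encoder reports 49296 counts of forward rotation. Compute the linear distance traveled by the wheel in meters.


revs = 49296/1024 = 48.140625
d = revs * 2*pi*r = 48.140625 * 2*pi*0.127 = 38.4145

38.4145 m


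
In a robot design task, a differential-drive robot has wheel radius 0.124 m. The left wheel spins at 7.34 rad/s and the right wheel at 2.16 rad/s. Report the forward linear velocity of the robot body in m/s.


v = r*(wR + wL)/2 = 0.124*(2.16 + 7.34)/2 = 0.5890

0.5890 m/s


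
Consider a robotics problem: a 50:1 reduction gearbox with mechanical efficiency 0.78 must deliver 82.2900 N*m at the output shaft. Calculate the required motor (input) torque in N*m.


tau_in = tau_out / (N * eta) = 82.2900 / (50 * 0.78) = 2.1100

2.1100 N*m


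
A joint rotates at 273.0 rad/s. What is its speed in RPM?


RPM = 273.0 * 60/(2*pi) = 2606.9580

2606.9580 RPM


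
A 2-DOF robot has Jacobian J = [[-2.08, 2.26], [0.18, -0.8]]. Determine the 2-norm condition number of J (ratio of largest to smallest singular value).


JJ^T eigenvalues: trace(JJ^T) = 10.1064, det(JJ^T) = det(J)^2 = 1.58055184
s_max^2 = (10.1064 + sqrt(95.81711360))/2 = 9.94751082
s_min^2 = (10.1064 - sqrt(95.81711360))/2 = 0.15888918
kappa = s_max/s_min = sqrt(9.94751082/0.15888918) = 7.9124

7.9124


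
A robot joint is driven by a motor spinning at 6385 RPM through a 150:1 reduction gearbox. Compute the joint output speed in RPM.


omega_joint = omega_motor / N = 6385 / 150 = 42.5667

42.5667 RPM


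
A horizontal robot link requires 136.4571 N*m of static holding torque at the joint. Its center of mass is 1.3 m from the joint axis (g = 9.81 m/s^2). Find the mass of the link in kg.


m = tau / (g*L) = 136.4571 / (9.81 * 1.3) = 10.7000

10.7000 kg


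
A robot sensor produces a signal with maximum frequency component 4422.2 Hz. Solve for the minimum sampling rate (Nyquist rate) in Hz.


f_s,min = 2*f_max = 2*4422.2 = 8844.4000

8844.4000 Hz


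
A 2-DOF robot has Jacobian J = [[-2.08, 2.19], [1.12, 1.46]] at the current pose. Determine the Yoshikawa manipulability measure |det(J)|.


det(J) = -2.08*1.46 - (2.19)*(1.12) = -5.4896
|det(J)| = 5.4896

5.4896


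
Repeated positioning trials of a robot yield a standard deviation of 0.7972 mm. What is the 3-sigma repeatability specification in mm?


repeatability = 3*sigma = 3*0.7972 = 2.3916

2.3916 mm


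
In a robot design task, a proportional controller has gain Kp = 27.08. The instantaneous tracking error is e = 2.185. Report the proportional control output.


u_P = Kp * e = 27.08 * 2.185 = 59.1698

59.1698


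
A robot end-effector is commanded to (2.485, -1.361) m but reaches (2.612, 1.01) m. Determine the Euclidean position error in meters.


dx = 2.612 - (2.485) = 0.1270, dy = 1.01 - (-1.361) = 2.3710
err = sqrt(0.016129 + 5.621641) = 2.3744

2.3744 m


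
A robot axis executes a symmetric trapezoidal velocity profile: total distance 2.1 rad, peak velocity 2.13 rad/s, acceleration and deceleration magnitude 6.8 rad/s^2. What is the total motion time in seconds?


t_acc = v/a = 2.13/6.8 = 0.313235 s
d_acc = v^2/(2a) = 0.333596 rad (each ramp)
d_cruise = 2.1 - 2*0.333596 = 1.432808 rad
t_cruise = 1.432808/2.13 = 0.672680 s
t_total = 2*0.313235 + 0.672680 = 1.2992

1.2992 s


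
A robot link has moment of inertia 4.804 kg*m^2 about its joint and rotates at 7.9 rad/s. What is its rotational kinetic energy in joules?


KE = (1/2)*I*omega^2 = 0.5*4.804*7.9^2 = 149.9088

149.9088 J


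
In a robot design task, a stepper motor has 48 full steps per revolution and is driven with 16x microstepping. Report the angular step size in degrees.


step = 360/(48*16) = 360/768 = 0.4688

0.4688 degrees


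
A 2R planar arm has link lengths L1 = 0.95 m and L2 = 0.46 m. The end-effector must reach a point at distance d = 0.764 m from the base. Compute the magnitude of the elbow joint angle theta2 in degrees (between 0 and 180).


cos(th2) = (d^2 - L1^2 - L2^2)/(2*L1*L2) = (0.764^2 - 0.95^2 - 0.46^2)/(2*0.95*0.46) = -0.60686957
th2 = acos(-0.60686957) = 127.3635 deg

127.3635 degrees


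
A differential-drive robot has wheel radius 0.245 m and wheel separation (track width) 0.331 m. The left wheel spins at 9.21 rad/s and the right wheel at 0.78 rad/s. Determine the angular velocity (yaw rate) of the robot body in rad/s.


omega = r*(wR - wL)/L = 0.245*(0.78 - (9.21))/0.331 = -6.2397

-6.2397 rad/s


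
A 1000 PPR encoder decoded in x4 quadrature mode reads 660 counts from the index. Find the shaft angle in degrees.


angle = counts * 360 / (PPR*4) = 660 * 360 / 4000 = 59.4000

59.4000 degrees


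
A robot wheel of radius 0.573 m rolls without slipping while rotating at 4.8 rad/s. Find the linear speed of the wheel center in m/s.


v = omega * r = 4.8 * 0.573 = 2.7504

2.7504 m/s


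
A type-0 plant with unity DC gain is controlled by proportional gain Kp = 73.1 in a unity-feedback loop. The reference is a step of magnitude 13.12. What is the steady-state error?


e_ss = R/(1 + Kp) = 13.12/(1 + 73.1) = 13.12/74.1000 = 0.1771

0.1771
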